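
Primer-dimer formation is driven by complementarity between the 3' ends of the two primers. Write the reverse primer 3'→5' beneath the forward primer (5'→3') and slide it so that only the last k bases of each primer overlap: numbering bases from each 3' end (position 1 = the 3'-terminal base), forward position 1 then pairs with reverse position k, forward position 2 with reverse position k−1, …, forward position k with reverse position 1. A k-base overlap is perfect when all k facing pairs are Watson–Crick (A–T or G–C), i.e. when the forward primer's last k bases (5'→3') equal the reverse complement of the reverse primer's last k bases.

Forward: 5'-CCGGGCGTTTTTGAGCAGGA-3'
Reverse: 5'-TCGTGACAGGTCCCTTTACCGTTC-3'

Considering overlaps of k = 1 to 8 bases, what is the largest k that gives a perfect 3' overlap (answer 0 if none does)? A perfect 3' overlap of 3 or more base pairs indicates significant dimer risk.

Last 8 bases (5'→3') — forward …GAGCAGGA, reverse …TACCGTTC.
Reverse complement of the reverse primer's last 8 bases: GAACGGTA; its first k bases are the reverse complement of the reverse primer's last k bases, so a perfect k-base overlap needs the forward primer's last k bases to equal them.
Comparing (forward last k vs required): k=1: A vs G ✗; k=2: GA vs GA ✓; k=3: GGA vs GAA ✗; k=4: AGGA vs GAAC ✗; k=5: CAGGA vs GAACG ✗; k=6: GCAGGA vs GAACGG ✗; k=7: AGCAGGA vs GAACGGT ✗; k=8: GAGCAGGA vs GAACGGTA ✗.
Only k = 2 is perfect, so the longest perfect 3' overlap is 2.

Longest perfect overlap: 2 complementary base pairs; below the dimer-risk threshold (threshold 3).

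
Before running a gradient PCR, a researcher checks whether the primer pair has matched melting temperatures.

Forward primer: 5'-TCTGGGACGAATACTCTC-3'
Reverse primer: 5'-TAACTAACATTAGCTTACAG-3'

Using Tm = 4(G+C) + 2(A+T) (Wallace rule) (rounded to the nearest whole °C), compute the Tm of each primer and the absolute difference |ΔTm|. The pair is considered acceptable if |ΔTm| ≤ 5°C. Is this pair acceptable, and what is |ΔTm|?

|ΔTm| = 2°C; the pair is acceptable.

Forward: A=4 T=5 G=4 C=5 → Tm = 2·9 + 4·9 = 54°C.
Reverse: A=8 T=6 G=2 C=4 → Tm = 2·14 + 4·6 = 52°C.
|ΔTm| = |54 − 52| = 2°C, ≤ 5°C.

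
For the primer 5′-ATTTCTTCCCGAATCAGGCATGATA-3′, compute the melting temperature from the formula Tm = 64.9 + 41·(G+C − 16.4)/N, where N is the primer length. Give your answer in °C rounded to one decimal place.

Base counts: A=7, T=8, G=4, C=6; G+C = 10, N = 25.
Tm = 64.9 + 41·(10 − 16.4)/25 = 64.9 + -262.40/25 = 54.4°C.

54.4°C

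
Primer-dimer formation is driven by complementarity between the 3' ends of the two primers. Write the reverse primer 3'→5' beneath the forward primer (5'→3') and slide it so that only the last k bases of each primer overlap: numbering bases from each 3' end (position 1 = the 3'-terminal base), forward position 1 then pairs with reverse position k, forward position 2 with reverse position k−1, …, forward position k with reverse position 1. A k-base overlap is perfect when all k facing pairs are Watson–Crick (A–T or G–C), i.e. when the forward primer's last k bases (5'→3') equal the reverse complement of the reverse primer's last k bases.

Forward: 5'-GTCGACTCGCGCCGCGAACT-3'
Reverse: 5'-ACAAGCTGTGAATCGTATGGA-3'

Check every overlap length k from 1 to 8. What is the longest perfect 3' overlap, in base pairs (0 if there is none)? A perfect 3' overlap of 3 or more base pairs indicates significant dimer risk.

Last 8 bases (5'→3') — forward …CGCGAACT, reverse …CGTATGGA.
Reverse complement of the reverse primer's last 8 bases: TCCATACG; its first k bases are the reverse complement of the reverse primer's last k bases, so a perfect k-base overlap needs the forward primer's last k bases to equal them.
Comparing (forward last k vs required): k=1: T vs T ✓; k=2: CT vs TC ✗; k=3: ACT vs TCC ✗; k=4: AACT vs TCCA ✗; k=5: GAACT vs TCCAT ✗; k=6: CGAACT vs TCCATA ✗; k=7: GCGAACT vs TCCATAC ✗; k=8: CGCGAACT vs TCCATACG ✗.
Only k = 1 is perfect, so the longest perfect 3' overlap is 1.

Longest perfect overlap: 1 complementary base pair; below the dimer-risk threshold (threshold 3).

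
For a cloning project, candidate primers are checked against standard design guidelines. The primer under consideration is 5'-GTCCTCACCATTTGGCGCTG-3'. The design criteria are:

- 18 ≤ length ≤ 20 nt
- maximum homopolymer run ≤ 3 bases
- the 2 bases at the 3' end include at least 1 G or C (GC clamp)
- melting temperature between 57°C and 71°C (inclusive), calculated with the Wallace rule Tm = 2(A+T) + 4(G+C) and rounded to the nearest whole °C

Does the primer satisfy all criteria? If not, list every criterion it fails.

Base counts: A=2, T=6, G=5, C=7 (length 20).
length: length 20 ✓
homopolymer run: longest run = 3 ✓
GC clamp: 3' end TG has 1 G/C ✓
Tm: Tm = 2·8 + 4·12 = 64°C ✓

Meets all criteria.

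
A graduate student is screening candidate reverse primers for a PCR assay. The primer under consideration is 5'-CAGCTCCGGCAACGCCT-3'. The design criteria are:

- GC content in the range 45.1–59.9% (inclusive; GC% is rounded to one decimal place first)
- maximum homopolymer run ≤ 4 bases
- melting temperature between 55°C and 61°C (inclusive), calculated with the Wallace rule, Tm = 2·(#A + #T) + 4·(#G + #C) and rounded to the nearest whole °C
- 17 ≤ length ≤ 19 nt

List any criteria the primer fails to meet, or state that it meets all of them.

Base counts: A=3, T=2, G=4, C=8 (length 17).
GC content: GC 12/17 = 70.6%, outside 45.1–59.9% ✗
homopolymer run: longest run = 2 ✓
Tm: Tm = 2·5 + 4·12 = 58°C ✓
length: length 17 ✓

Fails: GC content.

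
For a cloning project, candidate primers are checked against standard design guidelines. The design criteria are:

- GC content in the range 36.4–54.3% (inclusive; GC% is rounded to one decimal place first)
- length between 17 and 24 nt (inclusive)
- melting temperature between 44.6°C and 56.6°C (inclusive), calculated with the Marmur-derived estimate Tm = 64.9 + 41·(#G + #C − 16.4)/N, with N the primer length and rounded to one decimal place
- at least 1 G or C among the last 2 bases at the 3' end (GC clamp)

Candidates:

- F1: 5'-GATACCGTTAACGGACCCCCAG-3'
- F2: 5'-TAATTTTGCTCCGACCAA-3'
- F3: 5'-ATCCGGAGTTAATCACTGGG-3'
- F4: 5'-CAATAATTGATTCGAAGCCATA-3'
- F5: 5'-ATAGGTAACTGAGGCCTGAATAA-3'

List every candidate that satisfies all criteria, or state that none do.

F3 only.

F1 (22 nt, A=6 T=3 G=5 C=8): GC 13/22 = 59.1%, outside 36.4–54.3% ✗; length 22 ✓; Tm = 64.9 + 41·(13 − 16.4)/22 = 58.6°C, outside 44.6–56.6°C ✗; 3' end AG has 1 G/C ✓ — fails.
F2 (18 nt, A=5 T=6 G=2 C=5): GC 7/18 = 38.9% ✓; length 18 ✓; Tm = 64.9 + 41·(7 − 16.4)/18 = 43.5°C, outside 44.6–56.6°C ✗; 3' end AA has 0 G/C, need ≥1 ✗ — fails.
F3 (20 nt, A=5 T=5 G=6 C=4): GC 10/20 = 50.0% ✓; length 20 ✓; Tm = 64.9 + 41·(10 − 16.4)/20 = 51.8°C ✓; 3' end GG has 2 G/C ✓ — passes.
F4 (22 nt, A=9 T=6 G=3 C=4): GC 7/22 = 31.8%, outside 36.4–54.3% ✗; length 22 ✓; Tm = 64.9 + 41·(7 − 16.4)/22 = 47.4°C ✓; 3' end TA has 0 G/C, need ≥1 ✗ — fails.
F5 (23 nt, A=9 T=5 G=6 C=3): GC 9/23 = 39.1% ✓; length 23 ✓; Tm = 64.9 + 41·(9 − 16.4)/23 = 51.7°C ✓; 3' end AA has 0 G/C, need ≥1 ✗ — fails.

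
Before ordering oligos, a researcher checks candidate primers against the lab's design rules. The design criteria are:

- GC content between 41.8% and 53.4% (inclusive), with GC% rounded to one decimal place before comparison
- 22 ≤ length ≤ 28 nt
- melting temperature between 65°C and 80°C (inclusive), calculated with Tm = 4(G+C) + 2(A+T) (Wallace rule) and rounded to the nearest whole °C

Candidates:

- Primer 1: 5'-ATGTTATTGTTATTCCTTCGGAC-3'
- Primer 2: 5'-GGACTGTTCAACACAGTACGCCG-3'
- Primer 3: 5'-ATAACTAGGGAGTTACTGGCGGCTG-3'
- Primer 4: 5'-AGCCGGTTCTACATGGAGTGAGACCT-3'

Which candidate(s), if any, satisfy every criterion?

Primer 3 only.

Primer 1 (23 nt, A=4 T=11 G=4 C=4): GC 8/23 = 34.8%, outside 41.8–53.4% ✗; length 23 ✓; Tm = 2·15 + 4·8 = 62°C, outside 65–80°C ✗ — fails.
Primer 2 (23 nt, A=6 T=4 G=6 C=7): GC 13/23 = 56.5%, outside 41.8–53.4% ✗; length 23 ✓; Tm = 2·10 + 4·13 = 72°C ✓ — fails.
Primer 3 (25 nt, A=6 T=6 G=9 C=4): GC 13/25 = 52.0% ✓; length 25 ✓; Tm = 2·12 + 4·13 = 76°C ✓ — passes.
Primer 4 (26 nt, A=6 T=6 G=8 C=6): GC 14/26 = 53.8%, outside 41.8–53.4% ✗; length 26 ✓; Tm = 2·12 + 4·14 = 80°C ✓ — fails.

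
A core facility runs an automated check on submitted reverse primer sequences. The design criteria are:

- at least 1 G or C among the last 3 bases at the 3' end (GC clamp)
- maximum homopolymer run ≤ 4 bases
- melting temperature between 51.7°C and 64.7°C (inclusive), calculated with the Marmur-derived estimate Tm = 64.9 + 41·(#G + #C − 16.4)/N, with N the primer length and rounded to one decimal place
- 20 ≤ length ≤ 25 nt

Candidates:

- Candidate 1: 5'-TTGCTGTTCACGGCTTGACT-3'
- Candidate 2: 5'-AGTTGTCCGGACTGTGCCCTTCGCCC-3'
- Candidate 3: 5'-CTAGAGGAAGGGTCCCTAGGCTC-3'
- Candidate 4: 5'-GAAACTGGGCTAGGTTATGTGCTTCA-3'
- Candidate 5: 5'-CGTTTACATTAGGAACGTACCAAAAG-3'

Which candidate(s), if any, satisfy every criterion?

Candidate 1 (20 nt, A=2 T=8 G=5 C=5): 3' end ACT has 1 G/C ✓; longest run = 2 ✓; Tm = 64.9 + 41·(10 − 16.4)/20 = 51.8°C ✓; length 20 ✓ — passes.
Candidate 2 (26 nt, A=2 T=7 G=7 C=10): 3' end CCC has 3 G/C ✓; longest run = 3 ✓; Tm = 64.9 + 41·(17 − 16.4)/26 = 65.8°C, outside 51.7–64.7°C ✗; length 26, outside 20–25 ✗ — fails.
Candidate 3 (23 nt, A=5 T=4 G=8 C=6): 3' end CTC has 2 G/C ✓; longest run = 3 ✓; Tm = 64.9 + 41·(14 − 16.4)/23 = 60.6°C ✓; length 23 ✓ — passes.
Candidate 4 (26 nt, A=6 T=8 G=8 C=4): 3' end TCA has 1 G/C ✓; longest run = 3 ✓; Tm = 64.9 + 41·(12 − 16.4)/26 = 58.0°C ✓; length 26, outside 20–25 ✗ — fails.
Candidate 5 (26 nt, A=10 T=6 G=5 C=5): 3' end AAG has 1 G/C ✓; longest run = 4 ✓; Tm = 64.9 + 41·(10 − 16.4)/26 = 54.8°C ✓; length 26, outside 20–25 ✗ — fails.

Candidate 1 and Candidate 3.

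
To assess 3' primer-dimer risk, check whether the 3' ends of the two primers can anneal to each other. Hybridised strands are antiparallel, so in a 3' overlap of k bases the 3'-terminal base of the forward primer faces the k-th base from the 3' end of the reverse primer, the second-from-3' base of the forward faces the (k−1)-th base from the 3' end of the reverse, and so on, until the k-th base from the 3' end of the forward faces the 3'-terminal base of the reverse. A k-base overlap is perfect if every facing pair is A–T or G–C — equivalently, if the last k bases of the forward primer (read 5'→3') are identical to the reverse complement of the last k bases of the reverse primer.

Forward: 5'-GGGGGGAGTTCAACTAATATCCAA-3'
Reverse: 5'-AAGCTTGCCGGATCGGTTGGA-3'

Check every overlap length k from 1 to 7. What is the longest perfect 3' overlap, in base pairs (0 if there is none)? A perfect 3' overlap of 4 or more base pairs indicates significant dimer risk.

Longest perfect overlap: 5 complementary base pairs; significant dimer risk (threshold 4).

Last 7 bases (5'→3') — forward …TATCCAA, reverse …GGTTGGA.
Reverse complement of the reverse primer's last 7 bases: TCCAACC; its first k bases are the reverse complement of the reverse primer's last k bases, so a perfect k-base overlap needs the forward primer's last k bases to equal them.
Comparing (forward last k vs required): k=1: A vs T ✗; k=2: AA vs TC ✗; k=3: CAA vs TCC ✗; k=4: CCAA vs TCCA ✗; k=5: TCCAA vs TCCAA ✓; k=6: ATCCAA vs TCCAAC ✗; k=7: TATCCAA vs TCCAACC ✗.
Only k = 5 is perfect, so the longest perfect 3' overlap is 5.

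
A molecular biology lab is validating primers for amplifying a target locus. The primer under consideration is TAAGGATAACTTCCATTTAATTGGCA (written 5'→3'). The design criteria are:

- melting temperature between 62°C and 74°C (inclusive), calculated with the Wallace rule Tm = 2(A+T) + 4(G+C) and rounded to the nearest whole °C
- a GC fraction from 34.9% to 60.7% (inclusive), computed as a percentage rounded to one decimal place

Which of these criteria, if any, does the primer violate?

Fails: GC content.

Base counts: A=9, T=9, G=4, C=4 (length 26).
Tm: Tm = 2·18 + 4·8 = 68°C ✓
GC content: GC 8/26 = 30.8%, outside 34.9–60.7% ✗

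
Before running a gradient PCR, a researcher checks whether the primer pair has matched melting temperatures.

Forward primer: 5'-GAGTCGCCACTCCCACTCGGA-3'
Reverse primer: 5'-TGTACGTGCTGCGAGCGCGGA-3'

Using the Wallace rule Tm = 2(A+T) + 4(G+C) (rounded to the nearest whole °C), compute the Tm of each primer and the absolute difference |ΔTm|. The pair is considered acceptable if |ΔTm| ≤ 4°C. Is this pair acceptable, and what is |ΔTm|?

Forward: A=4 T=3 G=5 C=9 → Tm = 2·7 + 4·14 = 70°C.
Reverse: A=3 T=4 G=9 C=5 → Tm = 2·7 + 4·14 = 70°C.
|ΔTm| = |70 − 70| = 0°C, ≤ 4°C.

|ΔTm| = 0°C; the pair is acceptable.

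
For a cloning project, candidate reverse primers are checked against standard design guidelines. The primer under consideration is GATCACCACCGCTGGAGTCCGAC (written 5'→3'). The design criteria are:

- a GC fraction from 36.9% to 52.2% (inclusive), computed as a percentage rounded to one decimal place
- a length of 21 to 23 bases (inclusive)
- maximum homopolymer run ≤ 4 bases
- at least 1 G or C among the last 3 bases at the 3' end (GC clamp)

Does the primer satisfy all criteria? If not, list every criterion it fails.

Base counts: A=5, T=3, G=6, C=9 (length 23).
GC content: GC 15/23 = 65.2%, outside 36.9–52.2% ✗
length: length 23 ✓
homopolymer run: longest run = 2 ✓
GC clamp: 3' end GAC has 2 G/C ✓

Fails: GC content.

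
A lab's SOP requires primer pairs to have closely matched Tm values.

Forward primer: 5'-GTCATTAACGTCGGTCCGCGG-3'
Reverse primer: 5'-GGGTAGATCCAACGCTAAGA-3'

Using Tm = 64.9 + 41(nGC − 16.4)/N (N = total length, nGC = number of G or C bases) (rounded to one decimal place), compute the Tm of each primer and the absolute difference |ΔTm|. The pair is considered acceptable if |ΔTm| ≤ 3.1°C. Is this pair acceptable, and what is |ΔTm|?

Forward: G+C = 13, N = 21 → Tm = 64.9 + 41·(13 − 16.4)/21 = 58.3°C.
Reverse: G+C = 10, N = 20 → Tm = 64.9 + 41·(10 − 16.4)/20 = 51.8°C.
|ΔTm| = |58.3 − 51.8| = 6.5°C, > 3.1°C.

|ΔTm| = 6.5°C; the pair is not acceptable.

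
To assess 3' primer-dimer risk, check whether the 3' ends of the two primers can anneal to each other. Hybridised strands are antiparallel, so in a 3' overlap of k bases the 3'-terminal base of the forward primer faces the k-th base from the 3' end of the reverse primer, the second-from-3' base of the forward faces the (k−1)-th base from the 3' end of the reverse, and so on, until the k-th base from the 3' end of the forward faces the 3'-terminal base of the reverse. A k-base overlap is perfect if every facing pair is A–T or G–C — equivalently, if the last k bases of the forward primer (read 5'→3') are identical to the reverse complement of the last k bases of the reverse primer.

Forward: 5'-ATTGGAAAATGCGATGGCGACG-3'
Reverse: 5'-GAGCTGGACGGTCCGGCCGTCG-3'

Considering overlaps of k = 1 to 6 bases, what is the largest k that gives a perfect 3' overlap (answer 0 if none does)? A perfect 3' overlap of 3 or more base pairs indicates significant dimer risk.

Last 6 bases (5'→3') — forward …GCGACG, reverse …CCGTCG.
Reverse complement of the reverse primer's last 6 bases: CGACGG; its first k bases are the reverse complement of the reverse primer's last k bases, so a perfect k-base overlap needs the forward primer's last k bases to equal them.
Comparing (forward last k vs required): k=1: G vs C ✗; k=2: CG vs CG ✓; k=3: ACG vs CGA ✗; k=4: GACG vs CGAC ✗; k=5: CGACG vs CGACG ✓; k=6: GCGACG vs CGACGG ✗.
Perfect overlaps at k = 2, 5; the largest is 5.

Longest perfect overlap: 5 complementary base pairs; significant dimer risk (threshold 3).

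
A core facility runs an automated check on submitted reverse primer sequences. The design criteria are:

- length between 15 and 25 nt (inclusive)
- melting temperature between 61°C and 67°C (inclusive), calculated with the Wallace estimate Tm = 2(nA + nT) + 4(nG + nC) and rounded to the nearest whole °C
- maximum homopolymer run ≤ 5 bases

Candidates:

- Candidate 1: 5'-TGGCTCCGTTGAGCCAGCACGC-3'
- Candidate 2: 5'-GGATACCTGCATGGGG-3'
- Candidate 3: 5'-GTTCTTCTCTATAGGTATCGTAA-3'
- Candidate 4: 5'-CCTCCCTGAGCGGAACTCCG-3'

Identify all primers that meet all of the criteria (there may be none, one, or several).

Candidate 1 (22 nt, A=3 T=4 G=7 C=8): length 22 ✓; Tm = 2·7 + 4·15 = 74°C, outside 61–67°C ✗; longest run = 2 ✓ — fails.
Candidate 2 (16 nt, A=3 T=3 G=7 C=3): length 16 ✓; Tm = 2·6 + 4·10 = 52°C, outside 61–67°C ✗; longest run = 4 ✓ — fails.
Candidate 3 (23 nt, A=5 T=10 G=4 C=4): length 23 ✓; Tm = 2·15 + 4·8 = 62°C ✓; longest run = 2 ✓ — passes.
Candidate 4 (20 nt, A=3 T=3 G=5 C=9): length 20 ✓; Tm = 2·6 + 4·14 = 68°C, outside 61–67°C ✗; longest run = 3 ✓ — fails.

Candidate 3 only.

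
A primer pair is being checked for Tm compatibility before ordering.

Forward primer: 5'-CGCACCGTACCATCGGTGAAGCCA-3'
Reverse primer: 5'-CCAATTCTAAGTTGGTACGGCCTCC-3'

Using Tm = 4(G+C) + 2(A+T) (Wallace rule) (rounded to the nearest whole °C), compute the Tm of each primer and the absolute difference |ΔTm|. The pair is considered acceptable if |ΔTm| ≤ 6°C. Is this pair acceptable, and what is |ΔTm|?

Forward: A=6 T=3 G=6 C=9 → Tm = 2·9 + 4·15 = 78°C.
Reverse: A=5 T=7 G=5 C=8 → Tm = 2·12 + 4·13 = 76°C.
|ΔTm| = |78 − 76| = 2°C, ≤ 6°C.

|ΔTm| = 2°C; the pair is acceptable.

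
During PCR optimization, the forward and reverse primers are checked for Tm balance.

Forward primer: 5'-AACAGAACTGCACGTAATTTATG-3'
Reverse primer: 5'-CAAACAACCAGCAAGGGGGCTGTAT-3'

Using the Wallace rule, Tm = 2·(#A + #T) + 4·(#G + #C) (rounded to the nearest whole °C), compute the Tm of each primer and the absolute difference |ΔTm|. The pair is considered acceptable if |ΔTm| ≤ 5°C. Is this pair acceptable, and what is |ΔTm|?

Forward: A=9 T=6 G=4 C=4 → Tm = 2·15 + 4·8 = 62°C.
Reverse: A=9 T=3 G=7 C=6 → Tm = 2·12 + 4·13 = 76°C.
|ΔTm| = |62 − 76| = 14°C, > 5°C.

|ΔTm| = 14°C; the pair is not acceptable.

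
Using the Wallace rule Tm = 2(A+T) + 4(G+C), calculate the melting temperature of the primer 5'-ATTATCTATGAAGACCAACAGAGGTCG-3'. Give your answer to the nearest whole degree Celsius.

76°C

Base counts: A=10, T=6, G=6, C=5 (length 27).
Tm = 2·(10+6) + 4·(6+5) = 2·16 + 4·11 = 32 + 44 = 76°C.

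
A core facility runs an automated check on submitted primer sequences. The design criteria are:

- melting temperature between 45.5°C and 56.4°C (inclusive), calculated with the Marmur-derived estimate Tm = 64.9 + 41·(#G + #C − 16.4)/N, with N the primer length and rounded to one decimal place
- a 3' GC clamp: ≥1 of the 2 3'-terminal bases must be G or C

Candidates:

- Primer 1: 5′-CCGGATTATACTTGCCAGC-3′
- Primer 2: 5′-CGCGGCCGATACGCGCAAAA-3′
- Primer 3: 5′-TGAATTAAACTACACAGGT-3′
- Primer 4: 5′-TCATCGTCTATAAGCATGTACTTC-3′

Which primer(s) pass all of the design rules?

Primer 1 and Primer 4.

Primer 1 (19 nt, A=4 T=5 G=4 C=6): Tm = 64.9 + 41·(10 − 16.4)/19 = 51.1°C ✓; 3' end GC has 2 G/C ✓ — passes.
Primer 2 (20 nt, A=6 T=1 G=6 C=7): Tm = 64.9 + 41·(13 − 16.4)/20 = 57.9°C, outside 45.5–56.4°C ✗; 3' end AA has 0 G/C, need ≥1 ✗ — fails.
Primer 3 (19 nt, A=8 T=5 G=3 C=3): Tm = 64.9 + 41·(6 − 16.4)/19 = 42.5°C, outside 45.5–56.4°C ✗; 3' end GT has 1 G/C ✓ — fails.
Primer 4 (24 nt, A=6 T=9 G=3 C=6): Tm = 64.9 + 41·(9 − 16.4)/24 = 52.3°C ✓; 3' end TC has 1 G/C ✓ — passes.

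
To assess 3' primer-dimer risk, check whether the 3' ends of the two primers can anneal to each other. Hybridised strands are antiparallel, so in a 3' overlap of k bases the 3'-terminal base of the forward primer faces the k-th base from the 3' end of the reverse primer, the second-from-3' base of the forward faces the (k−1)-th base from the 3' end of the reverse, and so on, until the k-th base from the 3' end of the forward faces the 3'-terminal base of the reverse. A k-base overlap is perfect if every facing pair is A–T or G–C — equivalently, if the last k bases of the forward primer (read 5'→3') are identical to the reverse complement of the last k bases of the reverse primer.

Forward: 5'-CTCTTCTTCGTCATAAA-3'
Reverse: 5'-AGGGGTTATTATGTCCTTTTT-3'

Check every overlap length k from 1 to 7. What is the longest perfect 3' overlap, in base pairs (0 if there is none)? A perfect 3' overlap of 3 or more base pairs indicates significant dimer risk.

Longest perfect overlap: 3 complementary base pairs; significant dimer risk (threshold 3).

Last 7 bases (5'→3') — forward …TCATAAA, reverse …CCTTTTT.
Reverse complement of the reverse primer's last 7 bases: AAAAAGG; its first k bases are the reverse complement of the reverse primer's last k bases, so a perfect k-base overlap needs the forward primer's last k bases to equal them.
Comparing (forward last k vs required): k=1: A vs A ✓; k=2: AA vs AA ✓; k=3: AAA vs AAA ✓; k=4: TAAA vs AAAA ✗; k=5: ATAAA vs AAAAA ✗; k=6: CATAAA vs AAAAAG ✗; k=7: TCATAAA vs AAAAAGG ✗.
Perfect overlaps at k = 1, 2, 3; the largest is 3.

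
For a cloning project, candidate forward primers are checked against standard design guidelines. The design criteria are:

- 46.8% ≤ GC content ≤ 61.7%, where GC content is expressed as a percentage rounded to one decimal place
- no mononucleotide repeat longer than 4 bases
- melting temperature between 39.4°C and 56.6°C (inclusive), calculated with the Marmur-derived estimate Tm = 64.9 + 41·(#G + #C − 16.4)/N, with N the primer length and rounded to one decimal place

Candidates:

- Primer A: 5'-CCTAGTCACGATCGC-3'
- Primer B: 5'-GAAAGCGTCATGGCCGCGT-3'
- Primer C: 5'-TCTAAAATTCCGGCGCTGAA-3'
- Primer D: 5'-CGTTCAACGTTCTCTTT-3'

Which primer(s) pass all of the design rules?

Primer A only.

Primer A (15 nt, A=3 T=3 G=3 C=6): GC 9/15 = 60.0% ✓; longest run = 2 ✓; Tm = 64.9 + 41·(9 − 16.4)/15 = 44.7°C ✓ — passes.
Primer B (19 nt, A=4 T=3 G=7 C=5): GC 12/19 = 63.2%, outside 46.8–61.7% ✗; longest run = 3 ✓; Tm = 64.9 + 41·(12 − 16.4)/19 = 55.4°C ✓ — fails.
Primer C (20 nt, A=6 T=5 G=4 C=5): GC 9/20 = 45.0%, outside 46.8–61.7% ✗; longest run = 4 ✓; Tm = 64.9 + 41·(9 − 16.4)/20 = 49.7°C ✓ — fails.
Primer D (17 nt, A=2 T=8 G=2 C=5): GC 7/17 = 41.2%, outside 46.8–61.7% ✗; longest run = 3 ✓; Tm = 64.9 + 41·(7 − 16.4)/17 = 42.2°C ✓ — fails.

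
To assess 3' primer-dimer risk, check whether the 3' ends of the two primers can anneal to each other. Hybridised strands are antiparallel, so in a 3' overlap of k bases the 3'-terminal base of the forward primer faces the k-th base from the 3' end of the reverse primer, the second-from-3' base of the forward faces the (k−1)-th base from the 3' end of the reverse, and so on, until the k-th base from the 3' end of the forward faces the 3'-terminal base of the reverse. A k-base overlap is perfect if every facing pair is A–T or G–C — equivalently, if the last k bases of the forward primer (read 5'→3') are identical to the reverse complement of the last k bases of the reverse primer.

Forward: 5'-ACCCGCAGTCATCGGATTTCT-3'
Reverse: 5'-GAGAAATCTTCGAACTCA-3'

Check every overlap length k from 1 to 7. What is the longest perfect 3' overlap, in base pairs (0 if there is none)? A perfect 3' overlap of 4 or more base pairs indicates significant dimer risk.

Last 7 bases (5'→3') — forward …GATTTCT, reverse …GAACTCA.
Reverse complement of the reverse primer's last 7 bases: TGAGTTC; its first k bases are the reverse complement of the reverse primer's last k bases, so a perfect k-base overlap needs the forward primer's last k bases to equal them.
Comparing (forward last k vs required): k=1: T vs T ✓; k=2: CT vs TG ✗; k=3: TCT vs TGA ✗; k=4: TTCT vs TGAG ✗; k=5: TTTCT vs TGAGT ✗; k=6: ATTTCT vs TGAGTT ✗; k=7: GATTTCT vs TGAGTTC ✗.
Only k = 1 is perfect, so the longest perfect 3' overlap is 1.

Longest perfect overlap: 1 complementary base pair; below the dimer-risk threshold (threshold 4).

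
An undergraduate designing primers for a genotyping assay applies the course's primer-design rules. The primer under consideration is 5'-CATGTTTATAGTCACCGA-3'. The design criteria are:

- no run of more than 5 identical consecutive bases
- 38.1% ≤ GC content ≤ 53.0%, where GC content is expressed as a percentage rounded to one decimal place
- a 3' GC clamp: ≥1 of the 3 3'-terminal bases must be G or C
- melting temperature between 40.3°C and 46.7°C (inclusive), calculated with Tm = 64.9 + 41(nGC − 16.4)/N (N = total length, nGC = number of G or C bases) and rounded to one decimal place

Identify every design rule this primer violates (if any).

Meets all criteria.

Base counts: A=5, T=6, G=3, C=4 (length 18).
homopolymer run: longest run = 3 ✓
GC content: GC 7/18 = 38.9% ✓
GC clamp: 3' end CGA has 2 G/C ✓
Tm: Tm = 64.9 + 41·(7 − 16.4)/18 = 43.5°C ✓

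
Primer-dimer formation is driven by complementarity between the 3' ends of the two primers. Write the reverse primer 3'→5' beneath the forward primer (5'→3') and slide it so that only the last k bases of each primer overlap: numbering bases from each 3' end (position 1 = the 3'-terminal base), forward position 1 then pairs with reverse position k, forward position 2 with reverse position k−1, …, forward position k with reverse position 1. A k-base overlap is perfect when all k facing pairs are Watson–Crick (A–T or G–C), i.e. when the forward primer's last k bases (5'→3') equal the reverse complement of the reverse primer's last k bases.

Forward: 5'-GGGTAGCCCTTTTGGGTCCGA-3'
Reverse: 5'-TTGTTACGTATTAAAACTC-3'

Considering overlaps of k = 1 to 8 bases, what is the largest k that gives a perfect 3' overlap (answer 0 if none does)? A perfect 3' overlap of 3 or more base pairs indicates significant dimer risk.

Last 8 bases (5'→3') — forward …GGGTCCGA, reverse …TAAAACTC.
Reverse complement of the reverse primer's last 8 bases: GAGTTTTA; its first k bases are the reverse complement of the reverse primer's last k bases, so a perfect k-base overlap needs the forward primer's last k bases to equal them.
Comparing (forward last k vs required): k=1: A vs G ✗; k=2: GA vs GA ✓; k=3: CGA vs GAG ✗; k=4: CCGA vs GAGT ✗; k=5: TCCGA vs GAGTT ✗; k=6: GTCCGA vs GAGTTT ✗; k=7: GGTCCGA vs GAGTTTT ✗; k=8: GGGTCCGA vs GAGTTTTA ✗.
Only k = 2 is perfect, so the longest perfect 3' overlap is 2.

Longest perfect overlap: 2 complementary base pairs; below the dimer-risk threshold (threshold 3).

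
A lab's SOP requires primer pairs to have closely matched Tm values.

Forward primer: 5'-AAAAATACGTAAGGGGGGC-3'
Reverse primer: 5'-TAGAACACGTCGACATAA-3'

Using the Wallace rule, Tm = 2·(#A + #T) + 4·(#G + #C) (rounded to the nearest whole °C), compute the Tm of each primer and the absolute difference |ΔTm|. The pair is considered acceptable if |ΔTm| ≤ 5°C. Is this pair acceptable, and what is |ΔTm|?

Forward: A=8 T=2 G=7 C=2 → Tm = 2·10 + 4·9 = 56°C.
Reverse: A=8 T=3 G=3 C=4 → Tm = 2·11 + 4·7 = 50°C.
|ΔTm| = |56 − 50| = 6°C, > 5°C.

|ΔTm| = 6°C; the pair is not acceptable.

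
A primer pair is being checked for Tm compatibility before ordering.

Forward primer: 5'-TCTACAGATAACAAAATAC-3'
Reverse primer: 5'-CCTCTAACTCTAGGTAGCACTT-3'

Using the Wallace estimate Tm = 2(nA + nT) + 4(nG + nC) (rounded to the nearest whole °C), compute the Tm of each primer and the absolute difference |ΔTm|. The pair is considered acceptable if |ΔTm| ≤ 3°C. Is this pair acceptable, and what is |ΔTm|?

|ΔTm| = 16°C; the pair is not acceptable.

Forward: A=10 T=4 G=1 C=4 → Tm = 2·14 + 4·5 = 48°C.
Reverse: A=5 T=7 G=3 C=7 → Tm = 2·12 + 4·10 = 64°C.
|ΔTm| = |48 − 64| = 16°C, > 3°C.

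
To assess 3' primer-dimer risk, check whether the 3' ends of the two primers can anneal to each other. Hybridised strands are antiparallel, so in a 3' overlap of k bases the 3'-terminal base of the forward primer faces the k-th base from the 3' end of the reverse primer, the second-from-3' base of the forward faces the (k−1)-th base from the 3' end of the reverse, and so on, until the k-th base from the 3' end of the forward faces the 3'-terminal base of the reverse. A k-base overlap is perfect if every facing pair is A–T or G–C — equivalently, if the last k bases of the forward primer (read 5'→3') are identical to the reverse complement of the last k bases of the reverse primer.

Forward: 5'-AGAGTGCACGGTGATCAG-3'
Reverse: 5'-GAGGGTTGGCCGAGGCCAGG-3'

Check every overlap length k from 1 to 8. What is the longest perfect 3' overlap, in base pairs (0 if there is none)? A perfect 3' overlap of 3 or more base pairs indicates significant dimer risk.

Last 8 bases (5'→3') — forward …GTGATCAG, reverse …AGGCCAGG.
Reverse complement of the reverse primer's last 8 bases: CCTGGCCT; its first k bases are the reverse complement of the reverse primer's last k bases, so a perfect k-base overlap needs the forward primer's last k bases to equal them.
Comparing (forward last k vs required): k=1: G vs C ✗; k=2: AG vs CC ✗; k=3: CAG vs CCT ✗; k=4: TCAG vs CCTG ✗; k=5: ATCAG vs CCTGG ✗; k=6: GATCAG vs CCTGGC ✗; k=7: TGATCAG vs CCTGGCC ✗; k=8: GTGATCAG vs CCTGGCCT ✗.
No overlap length from 1 to 8 is perfect, so the longest perfect 3' overlap is 0.

Longest perfect overlap: 0 complementary base pairs; below the dimer-risk threshold (threshold 3).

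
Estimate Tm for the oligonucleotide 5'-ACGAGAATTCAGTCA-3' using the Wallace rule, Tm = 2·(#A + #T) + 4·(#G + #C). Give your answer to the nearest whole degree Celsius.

Base counts: A=6, T=3, G=3, C=3 (length 15).
Tm = 2·(6+3) + 4·(3+3) = 2·9 + 4·6 = 18 + 24 = 42°C.

42°C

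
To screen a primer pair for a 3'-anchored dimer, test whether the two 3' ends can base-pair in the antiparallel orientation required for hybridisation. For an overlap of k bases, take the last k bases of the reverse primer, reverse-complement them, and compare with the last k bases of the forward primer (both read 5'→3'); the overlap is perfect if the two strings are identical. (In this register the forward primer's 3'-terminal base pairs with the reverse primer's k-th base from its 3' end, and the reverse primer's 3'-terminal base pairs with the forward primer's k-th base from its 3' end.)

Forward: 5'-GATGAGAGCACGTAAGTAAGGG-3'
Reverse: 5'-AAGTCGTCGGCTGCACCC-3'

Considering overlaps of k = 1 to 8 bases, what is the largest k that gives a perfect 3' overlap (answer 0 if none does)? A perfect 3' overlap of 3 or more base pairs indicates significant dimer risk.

Last 8 bases (5'→3') — forward …AGTAAGGG, reverse …CTGCACCC.
Reverse complement of the reverse primer's last 8 bases: GGGTGCAG; its first k bases are the reverse complement of the reverse primer's last k bases, so a perfect k-base overlap needs the forward primer's last k bases to equal them.
Comparing (forward last k vs required): k=1: G vs G ✓; k=2: GG vs GG ✓; k=3: GGG vs GGG ✓; k=4: AGGG vs GGGT ✗; k=5: AAGGG vs GGGTG ✗; k=6: TAAGGG vs GGGTGC ✗; k=7: GTAAGGG vs GGGTGCA ✗; k=8: AGTAAGGG vs GGGTGCAG ✗.
Perfect overlaps at k = 1, 2, 3; the largest is 3.

Longest perfect overlap: 3 complementary base pairs; significant dimer risk (threshold 3).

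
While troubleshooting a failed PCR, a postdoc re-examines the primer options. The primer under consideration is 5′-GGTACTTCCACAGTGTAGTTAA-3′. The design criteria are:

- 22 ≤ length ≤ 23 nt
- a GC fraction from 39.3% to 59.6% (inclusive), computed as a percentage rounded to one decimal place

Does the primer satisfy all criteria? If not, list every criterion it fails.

Meets all criteria.

Base counts: A=6, T=7, G=5, C=4 (length 22).
length: length 22 ✓
GC content: GC 9/22 = 40.9% ✓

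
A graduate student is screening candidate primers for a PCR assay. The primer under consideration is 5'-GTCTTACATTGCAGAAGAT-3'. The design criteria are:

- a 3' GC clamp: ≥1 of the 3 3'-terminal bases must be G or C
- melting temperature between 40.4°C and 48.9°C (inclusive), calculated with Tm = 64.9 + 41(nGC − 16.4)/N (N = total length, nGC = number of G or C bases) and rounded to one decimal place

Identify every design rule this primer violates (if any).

Base counts: A=6, T=6, G=4, C=3 (length 19).
GC clamp: 3' end GAT has 1 G/C ✓
Tm: Tm = 64.9 + 41·(7 − 16.4)/19 = 44.6°C ✓

Meets all criteria.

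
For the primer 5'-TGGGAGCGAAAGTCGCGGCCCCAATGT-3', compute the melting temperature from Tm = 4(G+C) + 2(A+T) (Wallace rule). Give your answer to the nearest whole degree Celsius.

88°C

Base counts: A=6, T=4, G=10, C=7 (length 27).
Tm = 2·(6+4) + 4·(10+7) = 2·10 + 4·17 = 20 + 68 = 88°C.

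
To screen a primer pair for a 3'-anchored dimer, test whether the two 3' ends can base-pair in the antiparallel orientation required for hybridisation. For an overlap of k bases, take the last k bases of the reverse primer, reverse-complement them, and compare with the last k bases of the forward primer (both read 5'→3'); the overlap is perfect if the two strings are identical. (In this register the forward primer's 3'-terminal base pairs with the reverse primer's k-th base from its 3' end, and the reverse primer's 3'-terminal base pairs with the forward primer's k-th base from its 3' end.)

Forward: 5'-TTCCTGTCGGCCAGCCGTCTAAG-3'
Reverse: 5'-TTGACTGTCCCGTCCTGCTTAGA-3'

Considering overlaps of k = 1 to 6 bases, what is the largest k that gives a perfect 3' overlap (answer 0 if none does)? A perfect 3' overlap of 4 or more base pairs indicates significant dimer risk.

Last 6 bases (5'→3') — forward …TCTAAG, reverse …CTTAGA.
Reverse complement of the reverse primer's last 6 bases: TCTAAG; its first k bases are the reverse complement of the reverse primer's last k bases, so a perfect k-base overlap needs the forward primer's last k bases to equal them.
Comparing (forward last k vs required): k=1: G vs T ✗; k=2: AG vs TC ✗; k=3: AAG vs TCT ✗; k=4: TAAG vs TCTA ✗; k=5: CTAAG vs TCTAA ✗; k=6: TCTAAG vs TCTAAG ✓.
Only k = 6 is perfect, so the longest perfect 3' overlap is 6.

Longest perfect overlap: 6 complementary base pairs; significant dimer risk (threshold 4).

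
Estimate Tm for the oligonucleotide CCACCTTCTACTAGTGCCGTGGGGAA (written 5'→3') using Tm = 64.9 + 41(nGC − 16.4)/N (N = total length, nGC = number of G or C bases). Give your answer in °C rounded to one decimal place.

62.7°C

Base counts: A=5, T=6, G=7, C=8; G+C = 15, N = 26.
Tm = 64.9 + 41·(15 − 16.4)/26 = 64.9 + -57.40/26 = 62.7°C.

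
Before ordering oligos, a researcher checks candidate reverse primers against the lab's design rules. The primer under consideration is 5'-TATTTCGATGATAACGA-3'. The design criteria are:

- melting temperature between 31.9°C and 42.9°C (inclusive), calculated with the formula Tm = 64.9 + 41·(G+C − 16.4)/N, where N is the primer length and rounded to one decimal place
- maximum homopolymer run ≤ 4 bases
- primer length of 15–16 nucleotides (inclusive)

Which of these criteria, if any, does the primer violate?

Base counts: A=6, T=6, G=3, C=2 (length 17).
Tm: Tm = 64.9 + 41·(5 − 16.4)/17 = 37.4°C ✓
homopolymer run: longest run = 3 ✓
length: length 17, outside 15–16 ✗

Fails: length.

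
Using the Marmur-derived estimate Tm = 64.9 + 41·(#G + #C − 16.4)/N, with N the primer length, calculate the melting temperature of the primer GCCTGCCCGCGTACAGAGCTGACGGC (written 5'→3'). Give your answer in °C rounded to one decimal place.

69.0°C

Base counts: A=4, T=3, G=9, C=10; G+C = 19, N = 26.
Tm = 64.9 + 41·(19 − 16.4)/26 = 64.9 + 106.60/26 = 69.0°C.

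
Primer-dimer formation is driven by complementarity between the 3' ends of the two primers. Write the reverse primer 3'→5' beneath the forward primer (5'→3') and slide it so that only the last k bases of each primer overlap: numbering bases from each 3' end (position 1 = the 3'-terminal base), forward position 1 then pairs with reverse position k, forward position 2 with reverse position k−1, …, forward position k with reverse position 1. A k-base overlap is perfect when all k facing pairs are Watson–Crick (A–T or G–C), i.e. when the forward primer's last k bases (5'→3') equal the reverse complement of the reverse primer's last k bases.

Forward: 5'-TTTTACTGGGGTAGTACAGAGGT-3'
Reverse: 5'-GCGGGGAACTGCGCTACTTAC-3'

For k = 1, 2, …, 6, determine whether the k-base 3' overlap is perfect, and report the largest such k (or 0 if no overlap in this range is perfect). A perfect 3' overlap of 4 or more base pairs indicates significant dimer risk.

Longest perfect overlap: 2 complementary base pairs; below the dimer-risk threshold (threshold 4).

Last 6 bases (5'→3') — forward …AGAGGT, reverse …ACTTAC.
Reverse complement of the reverse primer's last 6 bases: GTAAGT; its first k bases are the reverse complement of the reverse primer's last k bases, so a perfect k-base overlap needs the forward primer's last k bases to equal them.
Comparing (forward last k vs required): k=1: T vs G ✗; k=2: GT vs GT ✓; k=3: GGT vs GTA ✗; k=4: AGGT vs GTAA ✗; k=5: GAGGT vs GTAAG ✗; k=6: AGAGGT vs GTAAGT ✗.
Only k = 2 is perfect, so the longest perfect 3' overlap is 2.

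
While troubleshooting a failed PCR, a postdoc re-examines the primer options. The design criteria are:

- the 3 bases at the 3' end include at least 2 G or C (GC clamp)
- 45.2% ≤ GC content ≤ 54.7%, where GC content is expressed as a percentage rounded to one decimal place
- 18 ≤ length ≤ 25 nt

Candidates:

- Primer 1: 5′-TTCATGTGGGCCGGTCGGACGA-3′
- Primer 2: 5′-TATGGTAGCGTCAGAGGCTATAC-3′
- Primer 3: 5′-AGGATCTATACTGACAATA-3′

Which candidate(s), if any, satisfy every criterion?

Primer 1 (22 nt, A=3 T=5 G=9 C=5): 3' end CGA has 2 G/C ✓; GC 14/22 = 63.6%, outside 45.2–54.7% ✗; length 22 ✓ — fails.
Primer 2 (23 nt, A=6 T=6 G=7 C=4): 3' end TAC has 1 G/C, need ≥2 ✗; GC 11/23 = 47.8% ✓; length 23 ✓ — fails.
Primer 3 (19 nt, A=8 T=5 G=3 C=3): 3' end ATA has 0 G/C, need ≥2 ✗; GC 6/19 = 31.6%, outside 45.2–54.7% ✗; length 19 ✓ — fails.

None of the candidates satisfy all criteria.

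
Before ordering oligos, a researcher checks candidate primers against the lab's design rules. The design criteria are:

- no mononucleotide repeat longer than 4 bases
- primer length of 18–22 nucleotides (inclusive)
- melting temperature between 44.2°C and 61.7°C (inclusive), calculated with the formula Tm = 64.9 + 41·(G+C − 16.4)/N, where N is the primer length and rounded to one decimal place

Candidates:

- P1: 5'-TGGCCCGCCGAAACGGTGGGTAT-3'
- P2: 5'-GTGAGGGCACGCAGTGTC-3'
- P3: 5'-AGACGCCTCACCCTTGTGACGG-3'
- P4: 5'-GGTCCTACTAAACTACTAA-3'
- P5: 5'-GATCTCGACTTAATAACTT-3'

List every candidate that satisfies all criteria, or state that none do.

P2, P3 and P4.

P1 (23 nt, A=4 T=4 G=9 C=6): longest run = 3 ✓; length 23, outside 18–22 ✗; Tm = 64.9 + 41·(15 − 16.4)/23 = 62.4°C, outside 44.2–61.7°C ✗ — fails.
P2 (18 nt, A=3 T=3 G=8 C=4): longest run = 3 ✓; length 18 ✓; Tm = 64.9 + 41·(12 − 16.4)/18 = 54.9°C ✓ — passes.
P3 (22 nt, A=4 T=4 G=6 C=8): longest run = 3 ✓; length 22 ✓; Tm = 64.9 + 41·(14 − 16.4)/22 = 60.4°C ✓ — passes.
P4 (19 nt, A=7 T=5 G=2 C=5): longest run = 3 ✓; length 19 ✓; Tm = 64.9 + 41·(7 − 16.4)/19 = 44.6°C ✓ — passes.
P5 (19 nt, A=6 T=7 G=2 C=4): longest run = 2 ✓; length 19 ✓; Tm = 64.9 + 41·(6 − 16.4)/19 = 42.5°C, outside 44.2–61.7°C ✗ — fails.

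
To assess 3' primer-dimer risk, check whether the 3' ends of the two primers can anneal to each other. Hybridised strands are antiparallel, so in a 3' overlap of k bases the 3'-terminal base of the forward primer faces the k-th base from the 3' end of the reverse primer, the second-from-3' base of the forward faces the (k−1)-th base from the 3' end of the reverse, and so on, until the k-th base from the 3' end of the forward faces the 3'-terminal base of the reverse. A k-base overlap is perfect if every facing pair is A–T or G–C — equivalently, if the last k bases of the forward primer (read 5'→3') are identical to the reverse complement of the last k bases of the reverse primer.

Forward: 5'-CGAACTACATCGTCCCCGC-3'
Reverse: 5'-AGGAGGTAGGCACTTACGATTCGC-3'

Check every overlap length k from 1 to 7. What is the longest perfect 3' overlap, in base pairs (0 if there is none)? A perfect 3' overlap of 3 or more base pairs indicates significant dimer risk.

Last 7 bases (5'→3') — forward …TCCCCGC, reverse …GATTCGC.
Reverse complement of the reverse primer's last 7 bases: GCGAATC; its first k bases are the reverse complement of the reverse primer's last k bases, so a perfect k-base overlap needs the forward primer's last k bases to equal them.
Comparing (forward last k vs required): k=1: C vs G ✗; k=2: GC vs GC ✓; k=3: CGC vs GCG ✗; k=4: CCGC vs GCGA ✗; k=5: CCCGC vs GCGAA ✗; k=6: CCCCGC vs GCGAAT ✗; k=7: TCCCCGC vs GCGAATC ✗.
Only k = 2 is perfect, so the longest perfect 3' overlap is 2.

Longest perfect overlap: 2 complementary base pairs; below the dimer-risk threshold (threshold 3).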